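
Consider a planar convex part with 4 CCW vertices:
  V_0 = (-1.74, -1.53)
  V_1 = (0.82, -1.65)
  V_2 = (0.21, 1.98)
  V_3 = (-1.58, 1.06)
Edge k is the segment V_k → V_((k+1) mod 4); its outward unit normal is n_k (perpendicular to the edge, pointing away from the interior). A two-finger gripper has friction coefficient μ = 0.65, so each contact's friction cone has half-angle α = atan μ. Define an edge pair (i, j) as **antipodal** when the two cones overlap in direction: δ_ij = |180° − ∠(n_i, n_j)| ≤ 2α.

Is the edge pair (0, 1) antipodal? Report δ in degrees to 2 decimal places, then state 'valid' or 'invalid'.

δ = 77.78°, invalid

α = atan 0.65 = 33.02°;  2α = 66.05°
edge 0: e_0 = (+2.56, -0.12);  n_0 = (-0.0468, -0.9989)
edge 1: e_1 = (-0.61, +3.63);  n_1 = (+0.9862, +0.1657)
∠(n_0, n_1) = 102.22°
δ = |180° − 102.22°| = 77.78°
77.78° > 2α = 66.05°  →  invalid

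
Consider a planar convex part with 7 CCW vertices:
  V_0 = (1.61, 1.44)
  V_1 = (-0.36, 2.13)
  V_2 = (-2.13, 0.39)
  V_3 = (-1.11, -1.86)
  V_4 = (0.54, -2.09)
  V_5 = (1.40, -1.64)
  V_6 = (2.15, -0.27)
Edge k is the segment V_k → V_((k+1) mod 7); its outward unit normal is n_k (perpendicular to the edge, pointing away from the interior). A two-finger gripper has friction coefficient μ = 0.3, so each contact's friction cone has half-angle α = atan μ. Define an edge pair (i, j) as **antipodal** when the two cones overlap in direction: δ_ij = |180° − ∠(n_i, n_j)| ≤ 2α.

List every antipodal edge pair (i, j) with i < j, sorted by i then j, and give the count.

α = atan 0.3 = 16.70°;  2α = 33.40°
n_0 = (+0.3306, +0.9438)
n_1 = (-0.7010, +0.7131)
n_2 = (-0.9108, -0.4129)
n_3 = (-0.1381, -0.9904)
n_4 = (+0.4636, -0.8860)
n_5 = (+0.8772, -0.4802)
n_6 = (+0.9536, +0.3011)
  (0,1): δ = 116.19°  ·
  (0,2): δ = 46.31°  ·
  (0,3): δ = 11.37°  ✓
  (0,4): δ = 46.92°  ·
  (0,5): δ = 80.60°  ·
  (0,6): δ = 126.83°  ·
  (1,2): δ = 110.12°  ·
  (1,3): δ = 52.45°  ·
  (1,4): δ = 16.89°  ✓
  (1,5): δ = 16.79°  ✓
  (1,6): δ = 63.02°  ·
  (2,3): δ = 122.32°  ·
  (2,4): δ = 86.77°  ·
  (2,5): δ = 53.08°  ·
  (2,6): δ = 6.86°  ✓
  (3,4): δ = 144.44°  ·
  (3,5): δ = 110.76°  ·
  (3,6): δ = 64.54°  ·
  (4,5): δ = 146.32°  ·
  (4,6): δ = 100.10°  ·
  (5,6): δ = 133.78°  ·
antipodal pairs: 4

count = 4; pairs: (0,3), (1,4), (1,5), (2,6)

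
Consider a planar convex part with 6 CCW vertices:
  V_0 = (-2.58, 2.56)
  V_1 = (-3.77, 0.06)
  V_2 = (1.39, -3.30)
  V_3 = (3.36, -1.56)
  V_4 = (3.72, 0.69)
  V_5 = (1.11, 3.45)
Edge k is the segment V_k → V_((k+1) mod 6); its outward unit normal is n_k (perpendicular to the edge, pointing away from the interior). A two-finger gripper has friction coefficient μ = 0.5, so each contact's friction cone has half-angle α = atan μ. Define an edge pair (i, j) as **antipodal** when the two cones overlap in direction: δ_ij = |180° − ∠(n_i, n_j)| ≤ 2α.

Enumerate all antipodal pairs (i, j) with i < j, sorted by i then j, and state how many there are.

α = atan 0.5 = 26.57°;  2α = 53.13°
n_0 = (-0.9029, +0.4298)
n_1 = (-0.5457, -0.8380)
n_2 = (+0.6620, -0.7495)
n_3 = (+0.9874, -0.1580)
n_4 = (+0.7266, +0.6871)
n_5 = (-0.2345, +0.9721)
  (0,1): δ = 97.62°  ·
  (0,2): δ = 23.09°  ✓
  (0,3): δ = 16.36°  ✓
  (0,4): δ = 68.85°  ·
  (0,5): δ = 129.01°  ·
  (1,2): δ = 105.48°  ·
  (1,3): δ = 66.02°  ·
  (1,4): δ = 13.53°  ✓
  (1,5): δ = 46.63°  ✓
  (2,3): δ = 140.54°  ·
  (2,4): δ = 88.05°  ·
  (2,5): δ = 27.89°  ✓
  (3,4): δ = 127.51°  ·
  (3,5): δ = 67.35°  ·
  (4,5): δ = 119.84°  ·
antipodal pairs: 5

count = 5; pairs: (0,2), (0,3), (1,4), (1,5), (2,5)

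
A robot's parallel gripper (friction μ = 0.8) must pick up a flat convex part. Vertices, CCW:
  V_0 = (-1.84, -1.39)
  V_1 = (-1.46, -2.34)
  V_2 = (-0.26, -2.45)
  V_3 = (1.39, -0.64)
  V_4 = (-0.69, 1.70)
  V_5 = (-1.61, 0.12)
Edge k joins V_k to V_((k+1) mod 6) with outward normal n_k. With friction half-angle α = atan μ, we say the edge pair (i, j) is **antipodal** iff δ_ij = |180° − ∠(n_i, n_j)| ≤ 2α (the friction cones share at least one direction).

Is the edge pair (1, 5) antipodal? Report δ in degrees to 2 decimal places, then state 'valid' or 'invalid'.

δ = 86.58°, invalid

α = atan 0.8 = 38.66°;  2α = 77.32°
edge 1: e_1 = (+1.20, -0.11);  n_1 = (-0.0913, -0.9958)
edge 5: e_5 = (-0.23, -1.51);  n_5 = (-0.9886, +0.1506)
∠(n_1, n_5) = 93.42°
δ = |180° − 93.42°| = 86.58°
86.58° > 2α = 77.32°  →  invalid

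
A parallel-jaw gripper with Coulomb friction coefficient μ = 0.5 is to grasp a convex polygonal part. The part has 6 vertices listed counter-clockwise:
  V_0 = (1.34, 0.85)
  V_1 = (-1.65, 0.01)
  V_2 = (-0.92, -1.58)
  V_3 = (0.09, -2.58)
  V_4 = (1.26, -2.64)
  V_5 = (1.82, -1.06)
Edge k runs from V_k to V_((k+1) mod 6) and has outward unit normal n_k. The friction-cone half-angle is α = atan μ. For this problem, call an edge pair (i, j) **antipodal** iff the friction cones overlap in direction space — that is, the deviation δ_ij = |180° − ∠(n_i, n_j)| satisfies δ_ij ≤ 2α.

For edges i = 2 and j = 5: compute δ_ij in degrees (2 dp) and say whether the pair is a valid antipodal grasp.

δ = 31.18°, valid

α = atan 0.5 = 26.57°;  2α = 53.13°
edge 2: e_2 = (+1.01, -1.00);  n_2 = (-0.7036, -0.7106)
edge 5: e_5 = (-0.48, +1.91);  n_5 = (+0.9698, +0.2437)
∠(n_2, n_5) = 148.82°
δ = |180° − 148.82°| = 31.18°
31.18° ≤ 2α = 53.13°  →  valid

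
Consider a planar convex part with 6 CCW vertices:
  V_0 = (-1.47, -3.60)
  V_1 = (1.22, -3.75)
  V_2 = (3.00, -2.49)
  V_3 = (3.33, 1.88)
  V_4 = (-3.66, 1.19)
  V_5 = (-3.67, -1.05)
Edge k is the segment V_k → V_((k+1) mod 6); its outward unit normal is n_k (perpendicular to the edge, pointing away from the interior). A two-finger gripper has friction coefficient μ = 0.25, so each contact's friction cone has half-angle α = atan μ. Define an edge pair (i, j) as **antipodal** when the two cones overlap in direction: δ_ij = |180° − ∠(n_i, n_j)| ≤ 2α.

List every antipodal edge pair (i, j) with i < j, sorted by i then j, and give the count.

α = atan 0.25 = 14.04°;  2α = 28.07°
n_0 = (-0.0557, -0.9984)
n_1 = (+0.5778, -0.8162)
n_2 = (+0.9972, -0.0753)
n_3 = (-0.0982, +0.9952)
n_4 = (-1.0000, +0.0045)
n_5 = (-0.7572, -0.6532)
  (0,1): δ = 141.52°  ·
  (0,2): δ = 91.13°  ·
  (0,3): δ = 8.83°  ✓
  (0,4): δ = 92.94°  ·
  (0,5): δ = 133.98°  ·
  (1,2): δ = 129.61°  ·
  (1,3): δ = 29.66°  ·
  (1,4): δ = 54.45°  ·
  (1,5): δ = 95.49°  ·
  (2,3): δ = 80.04°  ·
  (2,4): δ = 4.06°  ✓
  (2,5): δ = 45.10°  ·
  (3,4): δ = 95.89°  ·
  (3,5): δ = 54.85°  ·
  (4,5): δ = 138.96°  ·
antipodal pairs: 2

count = 2; pairs: (0,3), (2,4)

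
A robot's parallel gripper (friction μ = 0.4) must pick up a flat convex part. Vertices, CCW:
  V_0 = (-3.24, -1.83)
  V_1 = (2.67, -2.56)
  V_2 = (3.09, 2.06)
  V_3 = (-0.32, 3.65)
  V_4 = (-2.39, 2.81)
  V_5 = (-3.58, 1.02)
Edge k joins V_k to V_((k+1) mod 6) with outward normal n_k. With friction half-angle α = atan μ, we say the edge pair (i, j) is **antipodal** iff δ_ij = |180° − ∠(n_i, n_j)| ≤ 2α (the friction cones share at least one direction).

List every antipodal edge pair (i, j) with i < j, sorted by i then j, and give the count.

count = 4; pairs: (0,2), (0,3), (1,4), (1,5)

α = atan 0.4 = 21.80°;  2α = 43.60°
n_0 = (-0.1226, -0.9925)
n_1 = (+0.9959, -0.0905)
n_2 = (+0.4226, +0.9063)
n_3 = (-0.3760, +0.9266)
n_4 = (-0.8328, +0.5536)
n_5 = (-0.9930, -0.1185)
  (0,1): δ = 88.15°  ·
  (0,2): δ = 17.96°  ✓
  (0,3): δ = 29.13°  ✓
  (0,4): δ = 63.43°  ·
  (0,5): δ = 103.84°  ·
  (1,2): δ = 109.80°  ·
  (1,3): δ = 62.72°  ·
  (1,4): δ = 28.42°  ✓
  (1,5): δ = 12.00°  ✓
  (2,3): δ = 132.91°  ·
  (2,4): δ = 98.62°  ·
  (2,5): δ = 58.20°  ·
  (3,4): δ = 145.70°  ·
  (3,5): δ = 105.28°  ·
  (4,5): δ = 139.58°  ·
antipodal pairs: 4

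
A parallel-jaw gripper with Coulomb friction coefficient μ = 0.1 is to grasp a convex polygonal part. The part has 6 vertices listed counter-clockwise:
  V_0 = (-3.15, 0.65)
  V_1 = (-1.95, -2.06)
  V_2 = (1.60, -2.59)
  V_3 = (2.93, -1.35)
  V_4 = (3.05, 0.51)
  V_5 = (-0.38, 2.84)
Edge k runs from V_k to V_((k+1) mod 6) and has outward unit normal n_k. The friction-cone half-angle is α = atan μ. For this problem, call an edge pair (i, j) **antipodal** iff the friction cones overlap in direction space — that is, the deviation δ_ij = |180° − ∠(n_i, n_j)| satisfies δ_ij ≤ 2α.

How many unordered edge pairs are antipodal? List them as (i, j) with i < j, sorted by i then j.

α = atan 0.1 = 5.71°;  2α = 11.42°
n_0 = (-0.9144, -0.4049)
n_1 = (-0.1477, -0.9890)
n_2 = (+0.6819, -0.7314)
n_3 = (+0.9979, -0.0644)
n_4 = (+0.5619, +0.8272)
n_5 = (-0.6202, +0.7844)
  (0,1): δ = 122.38°  ·
  (0,2): δ = 70.89°  ·
  (0,3): δ = 27.58°  ·
  (0,4): δ = 31.93°  ·
  (0,5): δ = 104.45°  ·
  (1,2): δ = 128.51°  ·
  (1,3): δ = 85.20°  ·
  (1,4): δ = 25.70°  ·
  (1,5): δ = 46.82°  ·
  (2,3): δ = 136.69°  ·
  (2,4): δ = 77.18°  ·
  (2,5): δ = 4.66°  ✓
  (3,4): δ = 120.50°  ·
  (3,5): δ = 47.98°  ·
  (4,5): δ = 107.48°  ·
antipodal pairs: 1

count = 1; pairs: (2,5)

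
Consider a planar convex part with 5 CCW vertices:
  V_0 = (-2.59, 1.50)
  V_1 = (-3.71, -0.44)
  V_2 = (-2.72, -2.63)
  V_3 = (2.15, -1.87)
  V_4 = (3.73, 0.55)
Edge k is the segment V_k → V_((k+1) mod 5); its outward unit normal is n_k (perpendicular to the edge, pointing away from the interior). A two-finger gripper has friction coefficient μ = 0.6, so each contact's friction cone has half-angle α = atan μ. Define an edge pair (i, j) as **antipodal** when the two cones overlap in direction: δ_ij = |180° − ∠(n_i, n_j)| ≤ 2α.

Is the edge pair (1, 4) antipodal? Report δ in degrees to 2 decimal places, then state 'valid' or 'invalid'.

δ = 57.13°, valid

α = atan 0.6 = 30.96°;  2α = 61.93°
edge 1: e_1 = (+0.99, -2.19);  n_1 = (-0.9112, -0.4119)
edge 4: e_4 = (-6.32, +0.95);  n_4 = (+0.1486, +0.9889)
∠(n_1, n_4) = 122.87°
δ = |180° − 122.87°| = 57.13°
57.13° ≤ 2α = 61.93°  →  valid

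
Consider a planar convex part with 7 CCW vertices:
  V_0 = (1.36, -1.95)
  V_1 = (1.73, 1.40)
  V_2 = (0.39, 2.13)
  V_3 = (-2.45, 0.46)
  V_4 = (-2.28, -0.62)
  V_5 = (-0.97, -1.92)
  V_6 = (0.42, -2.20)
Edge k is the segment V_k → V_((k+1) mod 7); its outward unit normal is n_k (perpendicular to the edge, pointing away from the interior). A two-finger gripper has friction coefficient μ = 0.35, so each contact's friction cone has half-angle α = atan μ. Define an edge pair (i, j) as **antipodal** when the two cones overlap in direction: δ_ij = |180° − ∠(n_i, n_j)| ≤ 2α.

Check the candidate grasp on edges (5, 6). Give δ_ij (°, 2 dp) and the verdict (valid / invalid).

α = atan 0.35 = 19.29°;  2α = 38.58°
edge 5: e_5 = (+1.39, -0.28);  n_5 = (-0.1975, -0.9803)
edge 6: e_6 = (+0.94, +0.25);  n_6 = (+0.2570, -0.9664)
∠(n_5, n_6) = 26.28°
δ = |180° − 26.28°| = 153.72°
153.72° > 2α = 38.58°  →  invalid

δ = 153.72°, invalid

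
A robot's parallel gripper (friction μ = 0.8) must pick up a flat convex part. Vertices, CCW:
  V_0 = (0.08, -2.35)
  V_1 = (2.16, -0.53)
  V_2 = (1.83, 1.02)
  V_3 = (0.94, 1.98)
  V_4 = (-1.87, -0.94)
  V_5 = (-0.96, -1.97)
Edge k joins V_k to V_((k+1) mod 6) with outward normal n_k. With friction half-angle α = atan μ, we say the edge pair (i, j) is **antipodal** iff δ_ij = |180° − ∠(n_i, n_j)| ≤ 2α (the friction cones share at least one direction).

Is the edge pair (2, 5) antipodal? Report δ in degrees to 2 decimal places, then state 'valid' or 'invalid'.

α = atan 0.8 = 38.66°;  2α = 77.32°
edge 2: e_2 = (-0.89, +0.96);  n_2 = (+0.7333, +0.6799)
edge 5: e_5 = (+1.04, -0.38);  n_5 = (-0.3432, -0.9393)
∠(n_2, n_5) = 152.90°
δ = |180° − 152.90°| = 27.10°
27.10° ≤ 2α = 77.32°  →  valid

δ = 27.10°, valid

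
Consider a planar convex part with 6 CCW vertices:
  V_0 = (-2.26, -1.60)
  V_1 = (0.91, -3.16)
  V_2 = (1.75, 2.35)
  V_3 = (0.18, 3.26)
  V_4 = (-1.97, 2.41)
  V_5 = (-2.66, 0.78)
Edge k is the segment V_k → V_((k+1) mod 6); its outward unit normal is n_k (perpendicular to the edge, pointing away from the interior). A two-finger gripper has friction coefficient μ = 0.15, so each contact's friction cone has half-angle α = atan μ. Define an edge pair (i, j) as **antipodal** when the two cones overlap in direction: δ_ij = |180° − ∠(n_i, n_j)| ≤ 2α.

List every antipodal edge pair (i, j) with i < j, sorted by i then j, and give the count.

count = 2; pairs: (0,2), (1,4)

α = atan 0.15 = 8.53°;  2α = 17.06°
n_0 = (-0.4415, -0.8972)
n_1 = (+0.9886, -0.1507)
n_2 = (+0.5015, +0.8652)
n_3 = (-0.3677, +0.9300)
n_4 = (-0.9209, +0.3898)
n_5 = (-0.9862, -0.1657)
  (0,1): δ = 72.47°  ·
  (0,2): δ = 3.89°  ✓
  (0,3): δ = 47.77°  ·
  (0,4): δ = 93.26°  ·
  (0,5): δ = 125.74°  ·
  (1,2): δ = 111.43°  ·
  (1,3): δ = 59.76°  ·
  (1,4): δ = 14.28°  ✓
  (1,5): δ = 18.21°  ·
  (2,3): δ = 128.33°  ·
  (2,4): δ = 82.85°  ·
  (2,5): δ = 50.36°  ·
  (3,4): δ = 134.51°  ·
  (3,5): δ = 102.03°  ·
  (4,5): δ = 147.52°  ·
antipodal pairs: 2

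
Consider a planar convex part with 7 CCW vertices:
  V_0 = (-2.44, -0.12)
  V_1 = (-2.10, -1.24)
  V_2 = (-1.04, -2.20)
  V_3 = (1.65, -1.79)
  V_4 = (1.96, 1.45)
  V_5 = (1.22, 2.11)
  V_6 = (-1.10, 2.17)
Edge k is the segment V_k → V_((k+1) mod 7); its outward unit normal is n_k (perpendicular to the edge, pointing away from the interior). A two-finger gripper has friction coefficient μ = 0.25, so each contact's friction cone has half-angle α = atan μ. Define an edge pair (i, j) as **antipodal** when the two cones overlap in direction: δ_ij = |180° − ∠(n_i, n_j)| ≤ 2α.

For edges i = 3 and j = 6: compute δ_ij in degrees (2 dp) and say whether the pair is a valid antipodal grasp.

α = atan 0.25 = 14.04°;  2α = 28.07°
edge 3: e_3 = (+0.31, +3.24);  n_3 = (+0.9955, -0.0952)
edge 6: e_6 = (-1.34, -2.29);  n_6 = (-0.8631, +0.5050)
∠(n_3, n_6) = 155.13°
δ = |180° − 155.13°| = 24.87°
24.87° ≤ 2α = 28.07°  →  valid

δ = 24.87°, valid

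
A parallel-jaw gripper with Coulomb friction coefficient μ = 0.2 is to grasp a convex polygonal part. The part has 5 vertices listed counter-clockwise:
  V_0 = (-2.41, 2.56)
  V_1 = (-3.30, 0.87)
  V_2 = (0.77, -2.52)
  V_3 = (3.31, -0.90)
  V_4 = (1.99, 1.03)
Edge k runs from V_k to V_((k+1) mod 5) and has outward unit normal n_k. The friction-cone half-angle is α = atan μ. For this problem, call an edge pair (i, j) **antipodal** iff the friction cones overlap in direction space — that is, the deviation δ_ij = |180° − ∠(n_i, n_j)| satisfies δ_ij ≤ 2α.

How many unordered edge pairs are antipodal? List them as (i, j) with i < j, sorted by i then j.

count = 2; pairs: (1,3), (1,4)

α = atan 0.2 = 11.31°;  2α = 22.62°
n_0 = (-0.8848, +0.4660)
n_1 = (-0.6400, -0.7684)
n_2 = (+0.5377, -0.8431)
n_3 = (+0.8254, +0.5645)
n_4 = (+0.3284, +0.9445)
  (0,1): δ = 102.02°  ·
  (0,2): δ = 29.70°  ·
  (0,3): δ = 62.14°  ·
  (0,4): δ = 98.60°  ·
  (1,2): δ = 107.68°  ·
  (1,3): δ = 15.84°  ✓
  (1,4): δ = 20.62°  ✓
  (2,3): δ = 88.16°  ·
  (2,4): δ = 51.70°  ·
  (3,4): δ = 143.54°  ·
antipodal pairs: 2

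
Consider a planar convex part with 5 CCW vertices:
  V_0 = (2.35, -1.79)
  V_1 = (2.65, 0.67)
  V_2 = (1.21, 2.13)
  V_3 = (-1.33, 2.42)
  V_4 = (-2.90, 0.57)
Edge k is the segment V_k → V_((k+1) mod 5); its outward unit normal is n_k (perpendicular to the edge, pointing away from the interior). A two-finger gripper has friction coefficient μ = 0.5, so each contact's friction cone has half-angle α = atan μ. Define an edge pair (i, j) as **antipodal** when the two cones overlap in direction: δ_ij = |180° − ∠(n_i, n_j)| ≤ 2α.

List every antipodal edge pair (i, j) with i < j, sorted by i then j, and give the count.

α = atan 0.5 = 26.57°;  2α = 53.13°
n_0 = (+0.9926, -0.1211)
n_1 = (+0.7120, +0.7022)
n_2 = (+0.1134, +0.9935)
n_3 = (-0.7624, +0.6471)
n_4 = (-0.4100, -0.9121)
  (0,1): δ = 128.44°  ·
  (0,2): δ = 89.56°  ·
  (0,3): δ = 33.37°  ✓
  (0,4): δ = 72.75°  ·
  (1,2): δ = 141.12°  ·
  (1,3): δ = 84.92°  ·
  (1,4): δ = 21.19°  ✓
  (2,3): δ = 123.81°  ·
  (2,4): δ = 17.69°  ✓
  (3,4): δ = 73.89°  ·
antipodal pairs: 3

count = 3; pairs: (0,3), (1,4), (2,4)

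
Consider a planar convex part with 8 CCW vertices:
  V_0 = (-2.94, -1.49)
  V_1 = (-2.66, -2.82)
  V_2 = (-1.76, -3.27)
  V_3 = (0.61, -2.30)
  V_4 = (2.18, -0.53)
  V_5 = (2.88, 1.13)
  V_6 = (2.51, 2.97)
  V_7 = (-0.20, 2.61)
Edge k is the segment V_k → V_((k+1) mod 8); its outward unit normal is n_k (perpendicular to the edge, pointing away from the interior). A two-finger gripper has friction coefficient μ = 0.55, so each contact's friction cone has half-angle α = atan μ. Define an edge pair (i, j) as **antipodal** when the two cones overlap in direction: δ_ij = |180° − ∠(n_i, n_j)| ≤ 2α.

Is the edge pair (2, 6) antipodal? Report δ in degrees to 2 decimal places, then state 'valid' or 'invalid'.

δ = 14.69°, valid

α = atan 0.55 = 28.81°;  2α = 57.62°
edge 2: e_2 = (+2.37, +0.97);  n_2 = (+0.3788, -0.9255)
edge 6: e_6 = (-2.71, -0.36);  n_6 = (-0.1317, +0.9913)
∠(n_2, n_6) = 165.31°
δ = |180° − 165.31°| = 14.69°
14.69° ≤ 2α = 57.62°  →  valid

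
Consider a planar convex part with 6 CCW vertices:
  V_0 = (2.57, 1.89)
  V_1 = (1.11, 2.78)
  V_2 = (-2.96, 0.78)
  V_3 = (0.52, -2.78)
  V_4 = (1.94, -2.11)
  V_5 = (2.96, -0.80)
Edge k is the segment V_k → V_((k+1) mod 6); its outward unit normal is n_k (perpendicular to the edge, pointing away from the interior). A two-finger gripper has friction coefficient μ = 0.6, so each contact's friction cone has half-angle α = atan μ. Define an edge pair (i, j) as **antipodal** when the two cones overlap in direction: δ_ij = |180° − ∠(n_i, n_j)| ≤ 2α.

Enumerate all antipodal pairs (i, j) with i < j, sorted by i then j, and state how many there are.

α = atan 0.6 = 30.96°;  2α = 61.93°
n_0 = (+0.5205, +0.8539)
n_1 = (-0.4410, +0.8975)
n_2 = (-0.7151, -0.6990)
n_3 = (+0.4267, -0.9044)
n_4 = (+0.7890, -0.6144)
n_5 = (+0.9897, +0.1435)
  (0,1): δ = 122.46°  ·
  (0,2): δ = 14.29°  ✓
  (0,3): δ = 56.63°  ✓
  (0,4): δ = 83.46°  ·
  (0,5): δ = 129.62°  ·
  (1,2): δ = 71.82°  ·
  (1,3): δ = 0.91°  ✓
  (1,4): δ = 25.93°  ✓
  (1,5): δ = 72.08°  ·
  (2,3): δ = 109.09°  ·
  (2,4): δ = 82.25°  ·
  (2,5): δ = 36.10°  ✓
  (3,4): δ = 153.16°  ·
  (3,5): δ = 107.01°  ·
  (4,5): δ = 133.85°  ·
antipodal pairs: 5

count = 5; pairs: (0,2), (0,3), (1,3), (1,4), (2,5)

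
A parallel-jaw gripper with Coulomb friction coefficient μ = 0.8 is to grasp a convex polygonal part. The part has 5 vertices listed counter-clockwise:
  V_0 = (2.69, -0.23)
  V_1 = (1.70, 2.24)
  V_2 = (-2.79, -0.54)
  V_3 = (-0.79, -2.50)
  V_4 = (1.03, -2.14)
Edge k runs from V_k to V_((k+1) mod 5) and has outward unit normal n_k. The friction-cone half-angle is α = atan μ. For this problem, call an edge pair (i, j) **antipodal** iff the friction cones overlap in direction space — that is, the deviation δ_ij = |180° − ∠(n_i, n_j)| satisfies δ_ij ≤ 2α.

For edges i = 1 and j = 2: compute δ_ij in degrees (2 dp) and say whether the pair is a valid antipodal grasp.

α = atan 0.8 = 38.66°;  2α = 77.32°
edge 1: e_1 = (-4.49, -2.78);  n_1 = (-0.5264, +0.8502)
edge 2: e_2 = (+2.00, -1.96);  n_2 = (-0.6999, -0.7142)
∠(n_1, n_2) = 103.81°
δ = |180° − 103.81°| = 76.19°
76.19° ≤ 2α = 77.32°  →  valid

δ = 76.19°, valid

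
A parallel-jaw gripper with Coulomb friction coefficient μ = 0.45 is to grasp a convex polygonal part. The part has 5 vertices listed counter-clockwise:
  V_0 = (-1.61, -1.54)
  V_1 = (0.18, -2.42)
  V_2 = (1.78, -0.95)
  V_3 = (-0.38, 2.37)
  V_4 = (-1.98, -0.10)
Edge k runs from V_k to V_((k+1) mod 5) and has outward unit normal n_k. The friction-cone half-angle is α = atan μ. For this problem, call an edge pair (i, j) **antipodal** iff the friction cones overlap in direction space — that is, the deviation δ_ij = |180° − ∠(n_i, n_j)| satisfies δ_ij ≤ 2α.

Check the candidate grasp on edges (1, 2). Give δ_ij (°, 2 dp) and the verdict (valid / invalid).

δ = 99.53°, invalid

α = atan 0.45 = 24.23°;  2α = 48.46°
edge 1: e_1 = (+1.60, +1.47);  n_1 = (+0.6766, -0.7364)
edge 2: e_2 = (-2.16, +3.32);  n_2 = (+0.8382, +0.5453)
∠(n_1, n_2) = 80.47°
δ = |180° − 80.47°| = 99.53°
99.53° > 2α = 48.46°  →  invalid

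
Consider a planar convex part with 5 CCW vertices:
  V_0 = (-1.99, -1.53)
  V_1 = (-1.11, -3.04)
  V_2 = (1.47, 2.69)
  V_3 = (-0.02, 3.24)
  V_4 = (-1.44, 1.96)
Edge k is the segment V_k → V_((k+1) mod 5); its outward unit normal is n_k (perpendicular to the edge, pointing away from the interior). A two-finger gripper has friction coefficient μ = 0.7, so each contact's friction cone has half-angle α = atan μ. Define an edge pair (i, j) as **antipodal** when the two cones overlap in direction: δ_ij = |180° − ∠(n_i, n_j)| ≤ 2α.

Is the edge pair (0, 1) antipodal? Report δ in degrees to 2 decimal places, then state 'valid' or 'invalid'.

α = atan 0.7 = 34.99°;  2α = 69.98°
edge 0: e_0 = (+0.88, -1.51);  n_0 = (-0.8640, -0.5035)
edge 1: e_1 = (+2.58, +5.73);  n_1 = (+0.9118, -0.4106)
∠(n_0, n_1) = 125.53°
δ = |180° − 125.53°| = 54.47°
54.47° ≤ 2α = 69.98°  →  valid

δ = 54.47°, valid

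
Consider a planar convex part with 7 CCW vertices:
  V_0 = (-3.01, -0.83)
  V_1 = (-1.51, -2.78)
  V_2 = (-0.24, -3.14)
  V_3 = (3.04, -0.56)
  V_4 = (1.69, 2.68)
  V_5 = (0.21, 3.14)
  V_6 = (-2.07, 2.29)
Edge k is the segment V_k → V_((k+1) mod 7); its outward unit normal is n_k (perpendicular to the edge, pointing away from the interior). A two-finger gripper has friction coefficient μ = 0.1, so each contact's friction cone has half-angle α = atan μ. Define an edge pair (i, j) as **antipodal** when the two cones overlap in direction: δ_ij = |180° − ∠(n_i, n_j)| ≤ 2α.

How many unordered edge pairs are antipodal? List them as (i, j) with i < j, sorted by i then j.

α = atan 0.1 = 5.71°;  2α = 11.42°
n_0 = (-0.7926, -0.6097)
n_1 = (-0.2727, -0.9621)
n_2 = (+0.6182, -0.7860)
n_3 = (+0.9231, +0.3846)
n_4 = (+0.2968, +0.9549)
n_5 = (-0.3493, +0.9370)
n_6 = (-0.9575, +0.2885)
  (0,1): δ = 143.39°  ·
  (0,2): δ = 89.38°  ·
  (0,3): δ = 14.95°  ·
  (0,4): δ = 35.17°  ·
  (0,5): δ = 72.88°  ·
  (0,6): δ = 125.66°  ·
  (1,2): δ = 125.99°  ·
  (1,3): δ = 51.55°  ·
  (1,4): δ = 1.44°  ✓
  (1,5): δ = 36.27°  ·
  (1,6): δ = 89.06°  ·
  (2,3): δ = 105.57°  ·
  (2,4): δ = 55.45°  ·
  (2,5): δ = 17.74°  ·
  (2,6): δ = 35.05°  ·
  (3,4): δ = 129.89°  ·
  (3,5): δ = 92.17°  ·
  (3,6): δ = 39.39°  ·
  (4,5): δ = 142.29°  ·
  (4,6): δ = 89.50°  ·
  (5,6): δ = 127.21°  ·
antipodal pairs: 1

count = 1; pairs: (1,4)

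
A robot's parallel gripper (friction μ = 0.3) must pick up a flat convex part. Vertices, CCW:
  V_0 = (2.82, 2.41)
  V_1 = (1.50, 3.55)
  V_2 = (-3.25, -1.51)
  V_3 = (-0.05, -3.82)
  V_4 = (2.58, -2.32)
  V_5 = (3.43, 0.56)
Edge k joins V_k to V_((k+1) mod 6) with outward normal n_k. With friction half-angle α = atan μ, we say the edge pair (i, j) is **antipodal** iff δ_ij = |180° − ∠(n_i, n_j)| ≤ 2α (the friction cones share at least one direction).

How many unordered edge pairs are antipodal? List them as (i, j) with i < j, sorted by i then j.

α = atan 0.3 = 16.70°;  2α = 33.40°
n_0 = (+0.6536, +0.7568)
n_1 = (-0.7291, +0.6844)
n_2 = (-0.5853, -0.8108)
n_3 = (+0.4954, -0.8686)
n_4 = (+0.9591, -0.2831)
n_5 = (+0.9497, +0.3131)
  (0,1): δ = 92.37°  ·
  (0,2): δ = 4.99°  ✓
  (0,3): δ = 70.51°  ·
  (0,4): δ = 114.37°  ·
  (0,5): δ = 149.06°  ·
  (1,2): δ = 82.63°  ·
  (1,3): δ = 17.11°  ✓
  (1,4): δ = 26.75°  ✓
  (1,5): δ = 61.44°  ·
  (2,3): δ = 114.48°  ·
  (2,4): δ = 70.62°  ·
  (2,5): δ = 35.93°  ·
  (3,4): δ = 136.14°  ·
  (3,5): δ = 101.45°  ·
  (4,5): δ = 145.31°  ·
antipodal pairs: 3

count = 3; pairs: (0,2), (1,3), (1,4)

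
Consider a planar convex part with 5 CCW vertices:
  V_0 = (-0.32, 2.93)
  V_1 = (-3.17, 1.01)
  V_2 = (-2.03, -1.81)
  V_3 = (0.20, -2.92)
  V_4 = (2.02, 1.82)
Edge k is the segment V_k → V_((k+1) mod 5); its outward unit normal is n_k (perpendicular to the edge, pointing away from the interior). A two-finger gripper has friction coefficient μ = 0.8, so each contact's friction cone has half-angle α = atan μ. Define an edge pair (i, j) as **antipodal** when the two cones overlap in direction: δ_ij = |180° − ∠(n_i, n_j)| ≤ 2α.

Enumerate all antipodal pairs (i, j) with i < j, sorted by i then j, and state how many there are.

count = 5; pairs: (0,2), (0,3), (1,3), (1,4), (2,4)

α = atan 0.8 = 38.66°;  2α = 77.32°
n_0 = (-0.5587, +0.8294)
n_1 = (-0.9271, -0.3748)
n_2 = (-0.4456, -0.8952)
n_3 = (+0.9335, -0.3585)
n_4 = (+0.4286, +0.9035)
  (0,1): δ = 101.96°  ·
  (0,2): δ = 60.43°  ✓
  (0,3): δ = 35.03°  ✓
  (0,4): δ = 120.65°  ·
  (1,2): δ = 138.47°  ·
  (1,3): δ = 43.02°  ✓
  (1,4): δ = 42.61°  ✓
  (2,3): δ = 84.54°  ·
  (2,4): δ = 1.08°  ✓
  (3,4): δ = 94.37°  ·
antipodal pairs: 5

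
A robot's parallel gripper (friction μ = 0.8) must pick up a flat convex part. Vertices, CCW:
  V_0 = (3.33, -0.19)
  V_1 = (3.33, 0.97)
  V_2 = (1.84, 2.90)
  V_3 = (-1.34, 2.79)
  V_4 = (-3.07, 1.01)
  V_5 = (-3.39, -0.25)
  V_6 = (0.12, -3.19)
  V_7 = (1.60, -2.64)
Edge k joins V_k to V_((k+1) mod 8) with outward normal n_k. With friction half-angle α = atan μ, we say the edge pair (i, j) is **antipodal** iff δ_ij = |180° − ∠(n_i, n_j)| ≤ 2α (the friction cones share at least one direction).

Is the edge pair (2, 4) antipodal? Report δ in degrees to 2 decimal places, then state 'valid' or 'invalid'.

δ = 106.23°, invalid

α = atan 0.8 = 38.66°;  2α = 77.32°
edge 2: e_2 = (-3.18, -0.11);  n_2 = (-0.0346, +0.9994)
edge 4: e_4 = (-0.32, -1.26);  n_4 = (-0.9692, +0.2462)
∠(n_2, n_4) = 73.77°
δ = |180° − 73.77°| = 106.23°
106.23° > 2α = 77.32°  →  invalid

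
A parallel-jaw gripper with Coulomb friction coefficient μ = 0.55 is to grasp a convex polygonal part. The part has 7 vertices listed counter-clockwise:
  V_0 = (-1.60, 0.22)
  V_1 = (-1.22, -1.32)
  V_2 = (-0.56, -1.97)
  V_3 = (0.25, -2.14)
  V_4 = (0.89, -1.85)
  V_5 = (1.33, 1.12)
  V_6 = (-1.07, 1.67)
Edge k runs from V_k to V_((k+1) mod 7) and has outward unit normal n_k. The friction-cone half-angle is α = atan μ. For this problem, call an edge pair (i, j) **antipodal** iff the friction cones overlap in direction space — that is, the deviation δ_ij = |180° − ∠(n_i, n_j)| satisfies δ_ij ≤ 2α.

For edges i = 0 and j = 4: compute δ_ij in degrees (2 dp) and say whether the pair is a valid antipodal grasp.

δ = 22.29°, valid

α = atan 0.55 = 28.81°;  2α = 57.62°
edge 0: e_0 = (+0.38, -1.54);  n_0 = (-0.9709, -0.2396)
edge 4: e_4 = (+0.44, +2.97);  n_4 = (+0.9892, -0.1465)
∠(n_0, n_4) = 157.71°
δ = |180° − 157.71°| = 22.29°
22.29° ≤ 2α = 57.62°  →  valid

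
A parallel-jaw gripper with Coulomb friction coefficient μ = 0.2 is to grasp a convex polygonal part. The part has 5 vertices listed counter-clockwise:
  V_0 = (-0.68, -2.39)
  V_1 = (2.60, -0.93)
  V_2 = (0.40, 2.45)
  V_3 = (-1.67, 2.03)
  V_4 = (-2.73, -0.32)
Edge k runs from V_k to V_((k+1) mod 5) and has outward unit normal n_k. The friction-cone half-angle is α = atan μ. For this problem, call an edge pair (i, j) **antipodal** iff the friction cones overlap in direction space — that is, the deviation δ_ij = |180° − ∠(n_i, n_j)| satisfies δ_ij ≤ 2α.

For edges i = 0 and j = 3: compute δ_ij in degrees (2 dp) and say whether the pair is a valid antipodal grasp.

δ = 41.73°, invalid

α = atan 0.2 = 11.31°;  2α = 22.62°
edge 0: e_0 = (+3.28, +1.46);  n_0 = (+0.4067, -0.9136)
edge 3: e_3 = (-1.06, -2.35);  n_3 = (-0.9116, +0.4112)
∠(n_0, n_3) = 138.27°
δ = |180° − 138.27°| = 41.73°
41.73° > 2α = 22.62°  →  invalid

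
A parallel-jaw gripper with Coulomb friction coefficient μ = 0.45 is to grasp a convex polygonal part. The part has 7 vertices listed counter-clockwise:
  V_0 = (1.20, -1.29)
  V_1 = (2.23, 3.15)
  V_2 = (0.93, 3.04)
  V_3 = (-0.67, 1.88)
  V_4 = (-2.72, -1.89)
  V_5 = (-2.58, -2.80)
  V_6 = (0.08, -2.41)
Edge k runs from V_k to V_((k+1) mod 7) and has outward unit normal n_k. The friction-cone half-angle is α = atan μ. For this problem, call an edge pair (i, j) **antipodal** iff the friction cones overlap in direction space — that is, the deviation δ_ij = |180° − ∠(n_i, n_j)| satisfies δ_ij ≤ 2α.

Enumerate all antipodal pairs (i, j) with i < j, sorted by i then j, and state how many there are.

α = atan 0.45 = 24.23°;  2α = 48.46°
n_0 = (+0.9741, -0.2260)
n_1 = (-0.0843, +0.9964)
n_2 = (-0.5870, +0.8096)
n_3 = (-0.8785, +0.4777)
n_4 = (-0.9884, -0.1521)
n_5 = (+0.1451, -0.9894)
n_6 = (+0.7071, -0.7071)
  (0,1): δ = 72.10°  ·
  (0,2): δ = 41.00°  ✓
  (0,3): δ = 15.48°  ✓
  (0,4): δ = 21.81°  ✓
  (0,5): δ = 111.40°  ·
  (0,6): δ = 148.06°  ·
  (1,2): δ = 148.89°  ·
  (1,3): δ = 123.37°  ·
  (1,4): δ = 86.09°  ·
  (1,5): δ = 3.50°  ✓
  (1,6): δ = 40.16°  ✓
  (2,3): δ = 154.48°  ·
  (2,4): δ = 117.20°  ·
  (2,5): δ = 27.60°  ✓
  (2,6): δ = 9.06°  ✓
  (3,4): δ = 142.72°  ·
  (3,5): δ = 53.12°  ·
  (3,6): δ = 16.46°  ✓
  (4,5): δ = 90.41°  ·
  (4,6): δ = 53.75°  ·
  (5,6): δ = 143.34°  ·
antipodal pairs: 8

count = 8; pairs: (0,2), (0,3), (0,4), (1,5), (1,6), (2,5), (2,6), (3,6)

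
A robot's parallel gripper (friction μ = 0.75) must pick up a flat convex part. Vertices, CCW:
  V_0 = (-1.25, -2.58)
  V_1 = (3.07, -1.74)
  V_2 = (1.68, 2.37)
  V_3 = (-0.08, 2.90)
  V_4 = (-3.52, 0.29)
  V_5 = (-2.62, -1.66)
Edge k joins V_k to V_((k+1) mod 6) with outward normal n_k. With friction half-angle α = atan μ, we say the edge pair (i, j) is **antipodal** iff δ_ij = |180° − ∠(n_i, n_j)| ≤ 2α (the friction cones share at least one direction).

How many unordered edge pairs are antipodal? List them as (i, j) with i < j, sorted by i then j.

count = 8; pairs: (0,2), (0,3), (1,3), (1,4), (1,5), (2,4), (2,5), (3,5)

α = atan 0.75 = 36.87°;  2α = 73.74°
n_0 = (+0.1909, -0.9816)
n_1 = (+0.9473, +0.3204)
n_2 = (+0.2883, +0.9575)
n_3 = (-0.6044, +0.7967)
n_4 = (-0.9080, -0.4191)
n_5 = (-0.5575, -0.8302)
  (0,1): δ = 82.32°  ·
  (0,2): δ = 27.76°  ✓
  (0,3): δ = 26.18°  ✓
  (0,4): δ = 103.77°  ·
  (0,5): δ = 135.11°  ·
  (1,2): δ = 125.44°  ·
  (1,3): δ = 71.50°  ✓
  (1,4): δ = 6.09°  ✓
  (1,5): δ = 37.43°  ✓
  (2,3): δ = 126.05°  ·
  (2,4): δ = 48.47°  ✓
  (2,5): δ = 17.12°  ✓
  (3,4): δ = 102.41°  ·
  (3,5): δ = 71.07°  ✓
  (4,5): δ = 148.66°  ·
antipodal pairs: 8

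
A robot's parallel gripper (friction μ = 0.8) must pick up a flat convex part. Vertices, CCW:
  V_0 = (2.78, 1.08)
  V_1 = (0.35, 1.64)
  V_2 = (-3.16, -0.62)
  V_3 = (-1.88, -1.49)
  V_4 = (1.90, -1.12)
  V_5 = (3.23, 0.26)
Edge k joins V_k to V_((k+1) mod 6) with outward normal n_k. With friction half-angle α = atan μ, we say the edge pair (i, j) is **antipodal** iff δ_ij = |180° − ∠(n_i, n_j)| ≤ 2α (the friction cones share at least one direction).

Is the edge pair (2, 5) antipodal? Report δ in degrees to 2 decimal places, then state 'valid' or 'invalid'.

δ = 27.04°, valid

α = atan 0.8 = 38.66°;  2α = 77.32°
edge 2: e_2 = (+1.28, -0.87);  n_2 = (-0.5621, -0.8270)
edge 5: e_5 = (-0.45, +0.82);  n_5 = (+0.8767, +0.4811)
∠(n_2, n_5) = 152.96°
δ = |180° − 152.96°| = 27.04°
27.04° ≤ 2α = 77.32°  →  valid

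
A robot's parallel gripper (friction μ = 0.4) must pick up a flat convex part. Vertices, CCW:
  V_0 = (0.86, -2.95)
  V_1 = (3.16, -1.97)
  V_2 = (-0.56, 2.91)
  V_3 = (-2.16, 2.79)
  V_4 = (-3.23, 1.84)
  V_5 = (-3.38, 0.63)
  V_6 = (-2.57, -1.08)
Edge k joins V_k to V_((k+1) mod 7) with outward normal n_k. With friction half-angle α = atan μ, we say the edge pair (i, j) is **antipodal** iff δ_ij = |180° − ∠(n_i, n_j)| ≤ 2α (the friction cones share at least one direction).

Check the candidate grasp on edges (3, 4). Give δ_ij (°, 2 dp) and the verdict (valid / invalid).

δ = 138.67°, invalid

α = atan 0.4 = 21.80°;  2α = 43.60°
edge 3: e_3 = (-1.07, -0.95);  n_3 = (-0.6639, +0.7478)
edge 4: e_4 = (-0.15, -1.21);  n_4 = (-0.9924, +0.1230)
∠(n_3, n_4) = 41.33°
δ = |180° − 41.33°| = 138.67°
138.67° > 2α = 43.60°  →  invalid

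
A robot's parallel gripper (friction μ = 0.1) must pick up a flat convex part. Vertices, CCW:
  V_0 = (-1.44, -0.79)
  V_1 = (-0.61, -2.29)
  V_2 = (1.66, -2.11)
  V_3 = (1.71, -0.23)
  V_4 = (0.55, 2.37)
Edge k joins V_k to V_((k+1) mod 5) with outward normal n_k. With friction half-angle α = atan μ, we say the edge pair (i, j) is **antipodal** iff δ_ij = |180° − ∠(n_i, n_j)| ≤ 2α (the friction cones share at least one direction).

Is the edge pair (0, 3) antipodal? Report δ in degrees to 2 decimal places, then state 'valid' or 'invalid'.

δ = 4.91°, valid

α = atan 0.1 = 5.71°;  2α = 11.42°
edge 0: e_0 = (+0.83, -1.50);  n_0 = (-0.8750, -0.4842)
edge 3: e_3 = (-1.16, +2.60);  n_3 = (+0.9132, +0.4074)
∠(n_0, n_3) = 175.09°
δ = |180° − 175.09°| = 4.91°
4.91° ≤ 2α = 11.42°  →  valid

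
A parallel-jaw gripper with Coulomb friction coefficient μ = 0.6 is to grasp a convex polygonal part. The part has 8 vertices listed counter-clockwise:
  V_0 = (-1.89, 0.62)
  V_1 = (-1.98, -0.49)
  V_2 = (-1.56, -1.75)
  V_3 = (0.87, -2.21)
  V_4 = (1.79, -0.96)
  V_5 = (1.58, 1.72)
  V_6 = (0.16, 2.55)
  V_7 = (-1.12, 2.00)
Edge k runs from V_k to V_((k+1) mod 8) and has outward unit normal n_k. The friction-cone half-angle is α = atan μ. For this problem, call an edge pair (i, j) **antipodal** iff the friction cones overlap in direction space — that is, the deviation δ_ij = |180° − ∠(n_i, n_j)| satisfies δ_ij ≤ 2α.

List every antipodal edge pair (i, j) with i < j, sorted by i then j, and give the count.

count = 10; pairs: (0,3), (0,4), (1,3), (1,4), (1,5), (2,5), (2,6), (3,6), (3,7), (4,7)

α = atan 0.6 = 30.96°;  2α = 61.93°
n_0 = (-0.9967, +0.0808)
n_1 = (-0.9487, -0.3162)
n_2 = (-0.1860, -0.9826)
n_3 = (+0.8054, -0.5928)
n_4 = (+0.9969, +0.0781)
n_5 = (+0.5046, +0.8633)
n_6 = (-0.3948, +0.9188)
n_7 = (-0.8733, +0.4873)
  (0,1): δ = 156.93°  ·
  (0,2): δ = 96.08°  ·
  (0,3): δ = 31.72°  ✓
  (0,4): δ = 9.12°  ✓
  (0,5): δ = 64.33°  ·
  (0,6): δ = 117.89°  ·
  (0,7): δ = 155.48°  ·
  (1,2): δ = 119.15°  ·
  (1,3): δ = 54.79°  ✓
  (1,4): δ = 13.95°  ✓
  (1,5): δ = 41.26°  ✓
  (1,6): δ = 94.82°  ·
  (1,7): δ = 132.40°  ·
  (2,3): δ = 115.63°  ·
  (2,4): δ = 74.80°  ·
  (2,5): δ = 19.59°  ✓
  (2,6): δ = 33.97°  ✓
  (2,7): δ = 71.56°  ·
  (3,4): δ = 139.17°  ·
  (3,5): δ = 83.95°  ·
  (3,6): δ = 30.39°  ✓
  (3,7): δ = 7.19°  ✓
  (4,5): δ = 124.79°  ·
  (4,6): δ = 71.23°  ·
  (4,7): δ = 33.64°  ✓
  (5,6): δ = 126.44°  ·
  (5,7): δ = 88.85°  ·
  (6,7): δ = 142.41°  ·
antipodal pairs: 10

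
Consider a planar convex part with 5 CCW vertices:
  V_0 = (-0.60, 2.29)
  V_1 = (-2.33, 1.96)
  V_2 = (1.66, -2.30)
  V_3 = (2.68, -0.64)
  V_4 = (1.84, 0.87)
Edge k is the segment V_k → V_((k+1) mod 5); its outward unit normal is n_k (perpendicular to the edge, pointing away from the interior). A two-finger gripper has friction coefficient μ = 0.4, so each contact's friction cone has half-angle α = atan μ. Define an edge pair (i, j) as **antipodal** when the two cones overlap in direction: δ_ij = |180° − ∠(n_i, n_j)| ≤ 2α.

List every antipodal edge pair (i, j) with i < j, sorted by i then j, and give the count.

count = 2; pairs: (1,3), (1,4)

α = atan 0.4 = 21.80°;  2α = 43.60°
n_0 = (-0.1874, +0.9823)
n_1 = (-0.7299, -0.6836)
n_2 = (+0.8520, -0.5235)
n_3 = (+0.8739, +0.4861)
n_4 = (+0.5030, +0.8643)
  (0,1): δ = 57.67°  ·
  (0,2): δ = 47.63°  ·
  (0,3): δ = 108.29°  ·
  (0,4): δ = 139.00°  ·
  (1,2): δ = 74.69°  ·
  (1,3): δ = 14.04°  ✓
  (1,4): δ = 16.68°  ✓
  (2,3): δ = 119.34°  ·
  (2,4): δ = 88.63°  ·
  (3,4): δ = 149.28°  ·
antipodal pairs: 2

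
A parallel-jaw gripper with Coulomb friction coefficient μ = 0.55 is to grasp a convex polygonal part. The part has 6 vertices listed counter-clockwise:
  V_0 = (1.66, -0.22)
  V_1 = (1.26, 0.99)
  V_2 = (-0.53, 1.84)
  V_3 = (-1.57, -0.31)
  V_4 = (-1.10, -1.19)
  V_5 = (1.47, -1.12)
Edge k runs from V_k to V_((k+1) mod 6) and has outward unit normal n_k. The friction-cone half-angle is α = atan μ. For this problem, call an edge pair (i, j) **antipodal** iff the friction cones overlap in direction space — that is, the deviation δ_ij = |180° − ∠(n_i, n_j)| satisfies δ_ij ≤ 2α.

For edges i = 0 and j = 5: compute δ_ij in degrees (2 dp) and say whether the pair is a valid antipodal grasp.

δ = 149.79°, invalid

α = atan 0.55 = 28.81°;  2α = 57.62°
edge 0: e_0 = (-0.40, +1.21);  n_0 = (+0.9495, +0.3139)
edge 5: e_5 = (+0.19, +0.90);  n_5 = (+0.9784, -0.2066)
∠(n_0, n_5) = 30.21°
δ = |180° − 30.21°| = 149.79°
149.79° > 2α = 57.62°  →  invalid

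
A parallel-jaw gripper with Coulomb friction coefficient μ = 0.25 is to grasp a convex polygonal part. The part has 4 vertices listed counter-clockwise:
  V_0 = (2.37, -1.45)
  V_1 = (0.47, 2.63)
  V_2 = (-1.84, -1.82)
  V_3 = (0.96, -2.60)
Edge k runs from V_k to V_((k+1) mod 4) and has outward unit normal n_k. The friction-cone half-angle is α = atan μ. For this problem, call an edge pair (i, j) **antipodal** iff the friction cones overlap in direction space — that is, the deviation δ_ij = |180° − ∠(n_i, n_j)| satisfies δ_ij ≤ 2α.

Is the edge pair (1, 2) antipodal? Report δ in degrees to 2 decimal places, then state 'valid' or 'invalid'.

δ = 78.13°, invalid

α = atan 0.25 = 14.04°;  2α = 28.07°
edge 1: e_1 = (-2.31, -4.45);  n_1 = (-0.8875, +0.4607)
edge 2: e_2 = (+2.80, -0.78);  n_2 = (-0.2684, -0.9633)
∠(n_1, n_2) = 101.87°
δ = |180° − 101.87°| = 78.13°
78.13° > 2α = 28.07°  →  invalid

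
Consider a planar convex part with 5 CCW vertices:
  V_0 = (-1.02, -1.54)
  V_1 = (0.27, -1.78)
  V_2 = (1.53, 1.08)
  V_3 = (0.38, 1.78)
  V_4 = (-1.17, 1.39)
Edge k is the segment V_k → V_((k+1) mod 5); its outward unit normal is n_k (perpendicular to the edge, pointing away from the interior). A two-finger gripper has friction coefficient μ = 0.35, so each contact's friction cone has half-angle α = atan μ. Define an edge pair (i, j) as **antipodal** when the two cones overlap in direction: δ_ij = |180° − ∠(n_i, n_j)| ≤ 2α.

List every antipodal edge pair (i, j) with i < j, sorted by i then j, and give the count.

α = atan 0.35 = 19.29°;  2α = 38.58°
n_0 = (-0.1829, -0.9831)
n_1 = (+0.9151, -0.4032)
n_2 = (+0.5199, +0.8542)
n_3 = (-0.2440, +0.9698)
n_4 = (-0.9987, -0.0511)
  (0,1): δ = 103.24°  ·
  (0,2): δ = 20.79°  ✓
  (0,3): δ = 24.66°  ✓
  (0,4): δ = 103.47°  ·
  (1,2): δ = 97.55°  ·
  (1,3): δ = 52.10°  ·
  (1,4): δ = 26.71°  ✓
  (2,3): δ = 134.55°  ·
  (2,4): δ = 55.74°  ·
  (3,4): δ = 101.19°  ·
antipodal pairs: 3

count = 3; pairs: (0,2), (0,3), (1,4)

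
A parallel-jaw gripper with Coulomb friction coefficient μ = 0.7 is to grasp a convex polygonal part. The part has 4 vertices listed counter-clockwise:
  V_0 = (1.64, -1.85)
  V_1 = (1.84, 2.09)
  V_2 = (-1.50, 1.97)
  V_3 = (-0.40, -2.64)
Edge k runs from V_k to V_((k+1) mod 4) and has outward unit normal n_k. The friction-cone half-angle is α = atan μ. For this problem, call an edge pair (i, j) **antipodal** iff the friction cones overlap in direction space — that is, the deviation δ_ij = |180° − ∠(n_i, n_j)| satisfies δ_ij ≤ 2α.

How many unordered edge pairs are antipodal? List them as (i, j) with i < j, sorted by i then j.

α = atan 0.7 = 34.99°;  2α = 69.98°
n_0 = (+0.9987, -0.0507)
n_1 = (-0.0359, +0.9994)
n_2 = (-0.9727, -0.2321)
n_3 = (+0.3611, -0.9325)
  (0,1): δ = 85.04°  ·
  (0,2): δ = 16.33°  ✓
  (0,3): δ = 114.08°  ·
  (1,2): δ = 78.64°  ·
  (1,3): δ = 19.11°  ✓
  (2,3): δ = 82.25°  ·
antipodal pairs: 2

count = 2; pairs: (0,2), (1,3)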